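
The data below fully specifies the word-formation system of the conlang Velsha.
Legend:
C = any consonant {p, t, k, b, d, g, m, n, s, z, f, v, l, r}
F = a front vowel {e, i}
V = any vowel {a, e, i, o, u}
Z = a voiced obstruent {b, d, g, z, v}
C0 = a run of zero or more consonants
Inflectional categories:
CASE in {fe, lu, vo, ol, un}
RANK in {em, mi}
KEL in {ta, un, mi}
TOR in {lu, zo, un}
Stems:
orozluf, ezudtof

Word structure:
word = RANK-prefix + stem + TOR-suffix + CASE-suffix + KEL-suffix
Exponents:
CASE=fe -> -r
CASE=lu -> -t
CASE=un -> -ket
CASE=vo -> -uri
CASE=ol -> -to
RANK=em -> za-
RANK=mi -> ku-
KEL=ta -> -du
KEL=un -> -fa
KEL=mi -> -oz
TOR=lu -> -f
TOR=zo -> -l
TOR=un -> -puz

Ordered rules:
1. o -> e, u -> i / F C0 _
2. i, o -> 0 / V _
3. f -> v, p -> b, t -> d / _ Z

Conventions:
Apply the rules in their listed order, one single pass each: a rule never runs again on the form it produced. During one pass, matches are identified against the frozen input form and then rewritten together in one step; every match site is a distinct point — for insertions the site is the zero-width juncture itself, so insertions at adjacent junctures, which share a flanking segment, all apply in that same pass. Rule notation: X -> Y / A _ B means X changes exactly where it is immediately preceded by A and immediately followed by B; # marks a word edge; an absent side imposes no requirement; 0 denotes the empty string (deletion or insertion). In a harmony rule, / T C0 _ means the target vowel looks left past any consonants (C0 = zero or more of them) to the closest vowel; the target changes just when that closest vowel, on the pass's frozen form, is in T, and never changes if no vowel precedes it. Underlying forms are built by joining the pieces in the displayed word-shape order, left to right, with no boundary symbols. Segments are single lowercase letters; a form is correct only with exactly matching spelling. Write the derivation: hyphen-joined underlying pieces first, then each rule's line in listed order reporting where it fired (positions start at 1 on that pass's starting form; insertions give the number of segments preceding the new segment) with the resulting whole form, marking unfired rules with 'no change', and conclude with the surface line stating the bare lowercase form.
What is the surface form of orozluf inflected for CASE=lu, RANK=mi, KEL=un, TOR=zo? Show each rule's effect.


underlying: ku-orozluf-l-t-fa
1. o -> e, u -> i / F C0 _: no change
2. i, o -> 0 / V _: fires at position(s) 3: kurozlufltfa
3. f -> v, p -> b, t -> d / _ Z: no change
surface: kurozlufltfa


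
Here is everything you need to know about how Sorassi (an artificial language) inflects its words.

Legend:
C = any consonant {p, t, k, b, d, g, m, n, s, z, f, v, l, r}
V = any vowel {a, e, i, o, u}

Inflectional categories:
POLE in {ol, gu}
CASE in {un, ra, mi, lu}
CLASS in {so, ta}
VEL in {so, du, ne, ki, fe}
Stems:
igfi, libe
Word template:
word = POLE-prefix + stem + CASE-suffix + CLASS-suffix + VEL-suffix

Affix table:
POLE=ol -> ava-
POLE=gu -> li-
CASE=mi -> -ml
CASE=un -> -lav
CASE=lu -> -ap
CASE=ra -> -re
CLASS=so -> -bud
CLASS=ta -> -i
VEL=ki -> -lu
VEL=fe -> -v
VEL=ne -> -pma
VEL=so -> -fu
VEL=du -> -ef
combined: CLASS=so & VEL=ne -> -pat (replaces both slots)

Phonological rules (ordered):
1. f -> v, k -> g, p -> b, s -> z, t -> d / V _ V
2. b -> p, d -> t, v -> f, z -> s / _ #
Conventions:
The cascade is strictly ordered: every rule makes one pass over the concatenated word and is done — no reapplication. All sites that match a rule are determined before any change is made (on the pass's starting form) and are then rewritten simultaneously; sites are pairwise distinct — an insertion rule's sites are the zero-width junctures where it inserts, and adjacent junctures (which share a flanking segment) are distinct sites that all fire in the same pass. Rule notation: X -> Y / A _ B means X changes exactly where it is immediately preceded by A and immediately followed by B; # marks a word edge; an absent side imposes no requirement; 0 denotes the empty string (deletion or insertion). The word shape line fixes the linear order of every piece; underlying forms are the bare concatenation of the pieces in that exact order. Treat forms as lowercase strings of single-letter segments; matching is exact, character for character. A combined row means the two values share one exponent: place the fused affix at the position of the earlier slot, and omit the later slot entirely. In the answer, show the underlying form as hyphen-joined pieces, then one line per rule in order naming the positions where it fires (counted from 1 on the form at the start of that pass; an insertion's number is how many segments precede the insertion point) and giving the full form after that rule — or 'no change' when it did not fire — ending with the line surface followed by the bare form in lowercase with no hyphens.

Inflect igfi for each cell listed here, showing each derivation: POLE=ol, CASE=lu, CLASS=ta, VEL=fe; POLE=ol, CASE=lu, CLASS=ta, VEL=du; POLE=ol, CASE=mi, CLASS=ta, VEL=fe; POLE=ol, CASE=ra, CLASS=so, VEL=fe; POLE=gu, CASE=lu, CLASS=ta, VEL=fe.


cell POLE=ol, CASE=lu, CLASS=ta, VEL=fe:
underlying: ava-igfi-ap-i-v
1. f -> v, k -> g, p -> b, s -> z, t -> d / V _ V: fires at position(s) 9: avaigfiabiv
2. b -> p, d -> t, v -> f, z -> s / _ #: fires at position(s) 11: avaigfiabif
surface: avaigfiabif

cell POLE=ol, CASE=lu, CLASS=ta, VEL=du:
underlying: ava-igfi-ap-i-ef
1. f -> v, k -> g, p -> b, s -> z, t -> d / V _ V: fires at position(s) 9: avaigfiabief
2. b -> p, d -> t, v -> f, z -> s / _ #: no change
surface: avaigfiabief

cell POLE=ol, CASE=mi, CLASS=ta, VEL=fe:
underlying: ava-igfi-ml-i-v
1. f -> v, k -> g, p -> b, s -> z, t -> d / V _ V: no change
2. b -> p, d -> t, v -> f, z -> s / _ #: fires at position(s) 11: avaigfimlif
surface: avaigfimlif

cell POLE=ol, CASE=ra, CLASS=so, VEL=fe:
underlying: ava-igfi-re-bud-v
1. f -> v, k -> g, p -> b, s -> z, t -> d / V _ V: no change
2. b -> p, d -> t, v -> f, z -> s / _ #: fires at position(s) 13: avaigfirebudf
surface: avaigfirebudf

cell POLE=gu, CASE=lu, CLASS=ta, VEL=fe:
underlying: li-igfi-ap-i-v
1. f -> v, k -> g, p -> b, s -> z, t -> d / V _ V: fires at position(s) 8: liigfiabiv
2. b -> p, d -> t, v -> f, z -> s / _ #: fires at position(s) 10: liigfiabif
surface: liigfiabif


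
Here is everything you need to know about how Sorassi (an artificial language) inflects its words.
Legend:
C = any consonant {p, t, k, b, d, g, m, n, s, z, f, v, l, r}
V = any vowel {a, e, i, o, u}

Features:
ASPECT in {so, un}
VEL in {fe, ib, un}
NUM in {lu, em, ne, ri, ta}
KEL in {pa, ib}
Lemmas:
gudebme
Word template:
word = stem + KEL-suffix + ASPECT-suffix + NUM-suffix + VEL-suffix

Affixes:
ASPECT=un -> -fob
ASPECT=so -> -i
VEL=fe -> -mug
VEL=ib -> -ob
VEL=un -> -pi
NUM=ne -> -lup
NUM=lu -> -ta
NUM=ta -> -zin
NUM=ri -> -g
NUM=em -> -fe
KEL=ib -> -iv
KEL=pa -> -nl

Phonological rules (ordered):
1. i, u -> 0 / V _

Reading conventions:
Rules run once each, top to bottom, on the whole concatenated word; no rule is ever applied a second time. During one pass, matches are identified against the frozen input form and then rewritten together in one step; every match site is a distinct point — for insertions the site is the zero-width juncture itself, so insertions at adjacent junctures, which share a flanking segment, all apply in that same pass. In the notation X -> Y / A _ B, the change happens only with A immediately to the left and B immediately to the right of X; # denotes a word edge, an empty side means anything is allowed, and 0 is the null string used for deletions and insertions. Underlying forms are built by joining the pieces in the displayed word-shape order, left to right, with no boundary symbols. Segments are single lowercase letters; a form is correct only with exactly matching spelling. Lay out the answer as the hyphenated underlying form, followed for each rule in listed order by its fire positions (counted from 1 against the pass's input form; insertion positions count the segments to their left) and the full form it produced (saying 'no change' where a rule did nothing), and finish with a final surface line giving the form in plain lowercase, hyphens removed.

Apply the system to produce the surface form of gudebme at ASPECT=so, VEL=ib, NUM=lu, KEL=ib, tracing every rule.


underlying: gudebme-iv-i-ta-ob
1. i, u -> 0 / V _: fires at position(s) 8: gudebmevitaob
surface: gudebmevitaob


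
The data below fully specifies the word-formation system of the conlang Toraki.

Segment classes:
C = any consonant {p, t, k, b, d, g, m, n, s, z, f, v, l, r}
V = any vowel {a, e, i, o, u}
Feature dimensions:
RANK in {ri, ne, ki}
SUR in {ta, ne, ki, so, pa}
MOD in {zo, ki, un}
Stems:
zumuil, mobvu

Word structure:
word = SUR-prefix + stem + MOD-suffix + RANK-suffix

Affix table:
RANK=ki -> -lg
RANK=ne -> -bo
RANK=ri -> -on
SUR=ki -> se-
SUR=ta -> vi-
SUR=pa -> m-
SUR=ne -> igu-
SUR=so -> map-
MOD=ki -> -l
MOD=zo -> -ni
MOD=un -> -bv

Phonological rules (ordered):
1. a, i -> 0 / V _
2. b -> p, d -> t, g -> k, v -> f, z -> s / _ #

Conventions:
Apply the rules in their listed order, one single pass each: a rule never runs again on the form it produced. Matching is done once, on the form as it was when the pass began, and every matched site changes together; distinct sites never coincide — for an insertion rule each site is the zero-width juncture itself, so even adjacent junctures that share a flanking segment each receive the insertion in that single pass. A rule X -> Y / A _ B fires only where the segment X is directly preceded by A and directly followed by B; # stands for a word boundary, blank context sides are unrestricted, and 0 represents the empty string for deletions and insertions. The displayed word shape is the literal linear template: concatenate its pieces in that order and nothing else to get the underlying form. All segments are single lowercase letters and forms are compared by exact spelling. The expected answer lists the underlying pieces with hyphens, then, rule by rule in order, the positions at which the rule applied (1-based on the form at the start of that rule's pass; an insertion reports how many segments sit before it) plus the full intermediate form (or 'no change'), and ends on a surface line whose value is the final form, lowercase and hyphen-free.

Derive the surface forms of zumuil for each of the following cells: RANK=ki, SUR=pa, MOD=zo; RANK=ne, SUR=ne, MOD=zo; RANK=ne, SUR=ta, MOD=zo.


cell RANK=ki, SUR=pa, MOD=zo:
underlying: m-zumuil-ni-lg
1. a, i -> 0 / V _: fires at position(s) 6: mzumulnilg
2. b -> p, d -> t, g -> k, v -> f, z -> s / _ #: fires at position(s) 10: mzumulnilk
surface: mzumulnilk

cell RANK=ne, SUR=ne, MOD=zo:
underlying: igu-zumuil-ni-bo
1. a, i -> 0 / V _: fires at position(s) 8: iguzumulnibo
2. b -> p, d -> t, g -> k, v -> f, z -> s / _ #: no change
surface: iguzumulnibo

cell RANK=ne, SUR=ta, MOD=zo:
underlying: vi-zumuil-ni-bo
1. a, i -> 0 / V _: fires at position(s) 7: vizumulnibo
2. b -> p, d -> t, g -> k, v -> f, z -> s / _ #: no change
surface: vizumulnibo


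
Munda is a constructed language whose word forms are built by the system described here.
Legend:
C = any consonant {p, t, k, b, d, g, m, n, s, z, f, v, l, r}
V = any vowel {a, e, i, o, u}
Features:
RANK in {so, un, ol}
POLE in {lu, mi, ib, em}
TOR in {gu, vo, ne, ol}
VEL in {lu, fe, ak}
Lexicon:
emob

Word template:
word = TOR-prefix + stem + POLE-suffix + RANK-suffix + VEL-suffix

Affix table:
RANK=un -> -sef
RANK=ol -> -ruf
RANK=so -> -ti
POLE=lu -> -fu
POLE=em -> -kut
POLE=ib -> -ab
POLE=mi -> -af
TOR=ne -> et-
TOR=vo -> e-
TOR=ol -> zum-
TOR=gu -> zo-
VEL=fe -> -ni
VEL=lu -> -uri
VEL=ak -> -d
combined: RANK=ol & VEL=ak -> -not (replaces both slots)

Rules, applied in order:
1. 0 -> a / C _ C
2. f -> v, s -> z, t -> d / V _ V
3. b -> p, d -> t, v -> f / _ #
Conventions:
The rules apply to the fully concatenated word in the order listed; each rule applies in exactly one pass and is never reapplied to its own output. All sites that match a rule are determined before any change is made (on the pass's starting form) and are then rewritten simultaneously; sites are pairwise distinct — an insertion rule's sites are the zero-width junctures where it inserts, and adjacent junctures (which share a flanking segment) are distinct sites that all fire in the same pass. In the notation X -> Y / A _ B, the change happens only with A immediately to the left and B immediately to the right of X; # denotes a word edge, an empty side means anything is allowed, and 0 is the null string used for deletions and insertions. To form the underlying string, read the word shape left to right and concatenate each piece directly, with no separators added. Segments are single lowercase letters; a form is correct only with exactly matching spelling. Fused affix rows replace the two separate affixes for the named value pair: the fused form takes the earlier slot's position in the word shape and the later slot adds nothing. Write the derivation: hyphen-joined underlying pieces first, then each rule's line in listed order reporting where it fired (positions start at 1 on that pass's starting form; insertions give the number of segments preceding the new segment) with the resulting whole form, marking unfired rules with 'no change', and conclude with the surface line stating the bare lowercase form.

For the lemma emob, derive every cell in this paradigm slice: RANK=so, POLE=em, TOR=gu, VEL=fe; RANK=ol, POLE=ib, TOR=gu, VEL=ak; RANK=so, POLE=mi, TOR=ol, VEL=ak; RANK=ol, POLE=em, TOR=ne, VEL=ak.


cell RANK=so, POLE=em, TOR=gu, VEL=fe:
underlying: zo-emob-kut-ti-ni
1. 0 -> a / C _ C: inserts after position(s) 6, 9: zoemobakutatini
2. f -> v, s -> z, t -> d / V _ V: fires at position(s) 10, 12: zoemobakudadini
3. b -> p, d -> t, v -> f / _ #: no change
surface: zoemobakudadini

cell RANK=ol, POLE=ib, TOR=gu, VEL=ak:
underlying: zo-emob-ab-not
1. 0 -> a / C _ C: inserts after position(s) 8: zoemobabanot
2. f -> v, s -> z, t -> d / V _ V: no change
3. b -> p, d -> t, v -> f / _ #: no change
surface: zoemobabanot

cell RANK=so, POLE=mi, TOR=ol, VEL=ak:
underlying: zum-emob-af-ti-d
1. 0 -> a / C _ C: inserts after position(s) 9: zumemobafatid
2. f -> v, s -> z, t -> d / V _ V: fires at position(s) 9, 11: zumemobavadid
3. b -> p, d -> t, v -> f / _ #: fires at position(s) 13: zumemobavadit
surface: zumemobavadit

cell RANK=ol, POLE=em, TOR=ne, VEL=ak:
underlying: et-emob-kut-not
1. 0 -> a / C _ C: inserts after position(s) 6, 9: etemobakutanot
2. f -> v, s -> z, t -> d / V _ V: fires at position(s) 2, 10: edemobakudanot
3. b -> p, d -> t, v -> f / _ #: no change
surface: edemobakudanot


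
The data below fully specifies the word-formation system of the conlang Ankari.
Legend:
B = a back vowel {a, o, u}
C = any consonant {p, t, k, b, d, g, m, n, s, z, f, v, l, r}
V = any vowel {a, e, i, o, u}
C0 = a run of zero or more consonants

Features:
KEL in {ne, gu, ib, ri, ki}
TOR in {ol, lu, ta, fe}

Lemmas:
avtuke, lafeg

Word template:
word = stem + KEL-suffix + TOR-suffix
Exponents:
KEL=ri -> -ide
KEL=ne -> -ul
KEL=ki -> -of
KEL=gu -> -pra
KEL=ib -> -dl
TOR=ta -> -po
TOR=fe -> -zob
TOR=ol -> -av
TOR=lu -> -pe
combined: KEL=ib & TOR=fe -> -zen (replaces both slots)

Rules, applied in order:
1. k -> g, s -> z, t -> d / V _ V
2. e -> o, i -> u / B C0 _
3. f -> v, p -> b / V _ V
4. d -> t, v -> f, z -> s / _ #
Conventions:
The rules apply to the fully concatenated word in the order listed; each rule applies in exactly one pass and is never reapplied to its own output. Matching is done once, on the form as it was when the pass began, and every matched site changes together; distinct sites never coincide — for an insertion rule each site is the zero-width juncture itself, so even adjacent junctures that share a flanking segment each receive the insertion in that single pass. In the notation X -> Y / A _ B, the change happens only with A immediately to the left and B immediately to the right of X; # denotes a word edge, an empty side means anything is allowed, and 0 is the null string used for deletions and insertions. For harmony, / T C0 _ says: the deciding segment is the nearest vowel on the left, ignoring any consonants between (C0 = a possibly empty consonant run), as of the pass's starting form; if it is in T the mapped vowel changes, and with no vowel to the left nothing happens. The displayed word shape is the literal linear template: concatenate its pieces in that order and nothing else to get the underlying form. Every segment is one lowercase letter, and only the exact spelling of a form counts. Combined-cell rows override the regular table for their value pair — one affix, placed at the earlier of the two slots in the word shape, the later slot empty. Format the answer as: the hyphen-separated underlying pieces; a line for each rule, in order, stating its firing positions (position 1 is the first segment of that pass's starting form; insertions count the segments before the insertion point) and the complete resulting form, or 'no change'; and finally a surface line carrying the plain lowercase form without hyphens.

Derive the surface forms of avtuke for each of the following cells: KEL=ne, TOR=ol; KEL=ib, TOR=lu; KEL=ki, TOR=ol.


cell KEL=ne, TOR=ol:
underlying: avtuke-ul-av
1. k -> g, s -> z, t -> d / V _ V: fires at position(s) 5: avtugeulav
2. e -> o, i -> u / B C0 _: fires at position(s) 6: avtugoulav
3. f -> v, p -> b / V _ V: no change
4. d -> t, v -> f, z -> s / _ #: fires at position(s) 10: avtugoulaf
surface: avtugoulaf

cell KEL=ib, TOR=lu:
underlying: avtuke-dl-pe
1. k -> g, s -> z, t -> d / V _ V: fires at position(s) 5: avtugedlpe
2. e -> o, i -> u / B C0 _: fires at position(s) 6: avtugodlpe
3. f -> v, p -> b / V _ V: no change
4. d -> t, v -> f, z -> s / _ #: no change
surface: avtugodlpe

cell KEL=ki, TOR=ol:
underlying: avtuke-of-av
1. k -> g, s -> z, t -> d / V _ V: fires at position(s) 5: avtugeofav
2. e -> o, i -> u / B C0 _: fires at position(s) 6: avtugoofav
3. f -> v, p -> b / V _ V: fires at position(s) 8: avtugoovav
4. d -> t, v -> f, z -> s / _ #: fires at position(s) 10: avtugoovaf
surface: avtugoovaf


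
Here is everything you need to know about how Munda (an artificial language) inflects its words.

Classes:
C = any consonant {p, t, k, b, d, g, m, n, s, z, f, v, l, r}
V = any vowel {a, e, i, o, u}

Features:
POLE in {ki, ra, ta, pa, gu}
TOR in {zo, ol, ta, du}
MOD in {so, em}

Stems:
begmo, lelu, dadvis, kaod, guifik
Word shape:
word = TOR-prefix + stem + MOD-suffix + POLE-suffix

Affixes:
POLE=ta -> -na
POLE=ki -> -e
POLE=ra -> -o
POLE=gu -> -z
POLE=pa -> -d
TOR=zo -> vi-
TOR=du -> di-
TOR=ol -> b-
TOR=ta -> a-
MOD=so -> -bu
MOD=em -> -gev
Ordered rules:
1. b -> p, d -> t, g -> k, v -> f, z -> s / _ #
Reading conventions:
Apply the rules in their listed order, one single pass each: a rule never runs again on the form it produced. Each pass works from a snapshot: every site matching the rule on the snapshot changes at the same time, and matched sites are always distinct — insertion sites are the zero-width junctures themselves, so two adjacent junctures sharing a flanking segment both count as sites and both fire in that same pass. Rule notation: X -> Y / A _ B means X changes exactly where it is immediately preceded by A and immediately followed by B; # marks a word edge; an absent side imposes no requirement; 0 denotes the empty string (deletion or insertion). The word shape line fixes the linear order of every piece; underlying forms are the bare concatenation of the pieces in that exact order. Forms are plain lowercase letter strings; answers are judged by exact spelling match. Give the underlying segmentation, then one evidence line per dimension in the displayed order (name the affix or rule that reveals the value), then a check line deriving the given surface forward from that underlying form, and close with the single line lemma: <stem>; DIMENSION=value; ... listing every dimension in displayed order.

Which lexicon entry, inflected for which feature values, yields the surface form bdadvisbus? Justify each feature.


underlying: b-dadvis-bu-z
POLE=gu - signalled by the affix -z
TOR=ol - signalled by the affix b-
MOD=so - signalled by the affix -bu
check: bdadvisbuz -> bdadvisbus
lemma: dadvis; POLE=gu; TOR=ol; MOD=so


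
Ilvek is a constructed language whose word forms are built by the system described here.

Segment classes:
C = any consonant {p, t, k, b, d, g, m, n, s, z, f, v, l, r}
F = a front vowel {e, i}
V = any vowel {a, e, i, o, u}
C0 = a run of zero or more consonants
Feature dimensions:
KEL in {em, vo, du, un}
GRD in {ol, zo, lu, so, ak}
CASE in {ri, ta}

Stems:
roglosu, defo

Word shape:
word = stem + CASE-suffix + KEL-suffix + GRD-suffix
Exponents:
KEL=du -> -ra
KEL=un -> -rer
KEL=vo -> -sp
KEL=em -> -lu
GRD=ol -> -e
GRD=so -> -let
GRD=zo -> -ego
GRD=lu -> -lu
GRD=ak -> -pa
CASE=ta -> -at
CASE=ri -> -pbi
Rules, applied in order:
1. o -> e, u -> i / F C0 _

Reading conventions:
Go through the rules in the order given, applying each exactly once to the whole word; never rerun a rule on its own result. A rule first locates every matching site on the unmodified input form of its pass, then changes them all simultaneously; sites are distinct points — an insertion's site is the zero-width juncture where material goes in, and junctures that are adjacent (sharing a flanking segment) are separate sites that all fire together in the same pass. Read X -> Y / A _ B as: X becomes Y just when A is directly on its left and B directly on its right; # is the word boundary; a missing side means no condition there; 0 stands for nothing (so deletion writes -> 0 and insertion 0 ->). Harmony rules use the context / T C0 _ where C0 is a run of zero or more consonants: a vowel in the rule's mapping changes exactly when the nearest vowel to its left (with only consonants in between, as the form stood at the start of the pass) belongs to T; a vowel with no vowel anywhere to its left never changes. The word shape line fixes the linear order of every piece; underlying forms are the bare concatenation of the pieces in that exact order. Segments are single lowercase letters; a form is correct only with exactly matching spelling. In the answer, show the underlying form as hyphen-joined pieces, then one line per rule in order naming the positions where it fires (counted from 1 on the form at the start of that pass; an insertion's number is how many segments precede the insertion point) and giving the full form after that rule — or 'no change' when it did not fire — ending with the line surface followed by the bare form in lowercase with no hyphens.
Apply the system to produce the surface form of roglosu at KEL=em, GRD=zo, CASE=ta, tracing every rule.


underlying: roglosu-at-lu-ego
1. o -> e, u -> i / F C0 _: fires at position(s) 14: roglosuatluege
surface: roglosuatluege


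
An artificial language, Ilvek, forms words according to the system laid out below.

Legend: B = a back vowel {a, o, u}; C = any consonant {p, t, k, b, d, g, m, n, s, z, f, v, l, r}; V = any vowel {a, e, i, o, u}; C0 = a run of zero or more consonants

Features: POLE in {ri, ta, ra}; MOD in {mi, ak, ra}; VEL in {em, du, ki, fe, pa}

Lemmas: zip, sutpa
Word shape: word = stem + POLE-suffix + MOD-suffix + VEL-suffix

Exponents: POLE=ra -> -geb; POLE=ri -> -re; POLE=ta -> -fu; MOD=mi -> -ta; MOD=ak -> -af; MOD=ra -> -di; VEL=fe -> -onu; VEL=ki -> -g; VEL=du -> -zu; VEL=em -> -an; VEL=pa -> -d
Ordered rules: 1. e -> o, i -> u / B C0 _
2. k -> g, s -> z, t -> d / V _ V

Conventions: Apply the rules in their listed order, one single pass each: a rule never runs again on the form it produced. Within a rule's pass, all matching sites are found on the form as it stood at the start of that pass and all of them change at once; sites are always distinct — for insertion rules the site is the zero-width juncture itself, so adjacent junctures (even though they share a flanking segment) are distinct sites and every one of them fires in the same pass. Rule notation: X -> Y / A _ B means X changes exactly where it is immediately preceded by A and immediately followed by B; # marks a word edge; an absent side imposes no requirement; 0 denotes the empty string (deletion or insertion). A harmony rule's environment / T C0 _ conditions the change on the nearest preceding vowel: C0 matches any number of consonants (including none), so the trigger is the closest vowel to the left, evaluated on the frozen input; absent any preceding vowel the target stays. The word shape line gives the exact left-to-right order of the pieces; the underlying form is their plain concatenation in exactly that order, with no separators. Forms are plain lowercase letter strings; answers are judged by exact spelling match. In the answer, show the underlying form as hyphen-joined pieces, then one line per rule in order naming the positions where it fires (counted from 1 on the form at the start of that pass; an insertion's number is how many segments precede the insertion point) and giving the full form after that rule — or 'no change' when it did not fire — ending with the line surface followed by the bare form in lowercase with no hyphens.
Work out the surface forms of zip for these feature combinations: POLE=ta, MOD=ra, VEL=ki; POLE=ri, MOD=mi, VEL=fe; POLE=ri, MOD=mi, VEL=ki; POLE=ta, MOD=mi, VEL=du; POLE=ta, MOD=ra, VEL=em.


cell POLE=ta, MOD=ra, VEL=ki:
underlying: zip-fu-di-g
1. e -> o, i -> u / B C0 _: fires at position(s) 7: zipfudug
2. k -> g, s -> z, t -> d / V _ V: no change
surface: zipfudug

cell POLE=ri, MOD=mi, VEL=fe:
underlying: zip-re-ta-onu
1. e -> o, i -> u / B C0 _: no change
2. k -> g, s -> z, t -> d / V _ V: fires at position(s) 6: zipredaonu
surface: zipredaonu

cell POLE=ri, MOD=mi, VEL=ki:
underlying: zip-re-ta-g
1. e -> o, i -> u / B C0 _: no change
2. k -> g, s -> z, t -> d / V _ V: fires at position(s) 6: zipredag
surface: zipredag

cell POLE=ta, MOD=mi, VEL=du:
underlying: zip-fu-ta-zu
1. e -> o, i -> u / B C0 _: no change
2. k -> g, s -> z, t -> d / V _ V: fires at position(s) 6: zipfudazu
surface: zipfudazu

cell POLE=ta, MOD=ra, VEL=em:
underlying: zip-fu-di-an
1. e -> o, i -> u / B C0 _: fires at position(s) 7: zipfuduan
2. k -> g, s -> z, t -> d / V _ V: no change
surface: zipfuduan


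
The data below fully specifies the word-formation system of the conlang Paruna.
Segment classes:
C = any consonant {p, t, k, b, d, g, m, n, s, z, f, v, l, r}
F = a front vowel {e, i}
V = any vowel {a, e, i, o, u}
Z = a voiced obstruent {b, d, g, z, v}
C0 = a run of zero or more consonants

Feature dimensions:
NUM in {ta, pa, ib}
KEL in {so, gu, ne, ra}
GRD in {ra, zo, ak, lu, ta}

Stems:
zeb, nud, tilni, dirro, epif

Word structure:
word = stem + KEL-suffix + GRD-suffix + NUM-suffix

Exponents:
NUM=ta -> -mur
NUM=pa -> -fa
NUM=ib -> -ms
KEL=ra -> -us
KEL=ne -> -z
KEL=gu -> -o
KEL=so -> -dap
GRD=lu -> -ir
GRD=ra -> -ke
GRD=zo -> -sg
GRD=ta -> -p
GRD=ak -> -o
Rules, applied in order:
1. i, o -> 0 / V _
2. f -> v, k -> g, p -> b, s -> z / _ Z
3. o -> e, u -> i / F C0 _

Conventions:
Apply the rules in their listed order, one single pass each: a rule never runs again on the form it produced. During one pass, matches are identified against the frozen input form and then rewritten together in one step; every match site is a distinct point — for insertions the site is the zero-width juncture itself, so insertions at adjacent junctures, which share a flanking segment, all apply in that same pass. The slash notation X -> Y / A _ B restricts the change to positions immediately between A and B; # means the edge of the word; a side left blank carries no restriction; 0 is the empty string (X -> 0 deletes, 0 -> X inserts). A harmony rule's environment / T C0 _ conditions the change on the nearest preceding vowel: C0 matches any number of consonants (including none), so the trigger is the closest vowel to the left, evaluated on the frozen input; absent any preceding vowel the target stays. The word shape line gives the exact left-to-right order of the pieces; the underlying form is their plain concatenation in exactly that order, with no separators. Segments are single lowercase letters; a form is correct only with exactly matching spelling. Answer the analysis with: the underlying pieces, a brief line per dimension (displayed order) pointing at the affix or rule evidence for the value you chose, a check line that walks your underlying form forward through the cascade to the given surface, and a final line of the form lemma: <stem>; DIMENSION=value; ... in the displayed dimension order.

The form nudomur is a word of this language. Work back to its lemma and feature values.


underlying: nud-o-o-mur
NUM=ta - signalled by the affix -mur
KEL=gu - signalled by the affix -o
GRD=ak - signalled by the affix -o
check: nudoomur -> nudomur -> nudomur -> nudomur
lemma: nud; NUM=ta; KEL=gu; GRD=ak


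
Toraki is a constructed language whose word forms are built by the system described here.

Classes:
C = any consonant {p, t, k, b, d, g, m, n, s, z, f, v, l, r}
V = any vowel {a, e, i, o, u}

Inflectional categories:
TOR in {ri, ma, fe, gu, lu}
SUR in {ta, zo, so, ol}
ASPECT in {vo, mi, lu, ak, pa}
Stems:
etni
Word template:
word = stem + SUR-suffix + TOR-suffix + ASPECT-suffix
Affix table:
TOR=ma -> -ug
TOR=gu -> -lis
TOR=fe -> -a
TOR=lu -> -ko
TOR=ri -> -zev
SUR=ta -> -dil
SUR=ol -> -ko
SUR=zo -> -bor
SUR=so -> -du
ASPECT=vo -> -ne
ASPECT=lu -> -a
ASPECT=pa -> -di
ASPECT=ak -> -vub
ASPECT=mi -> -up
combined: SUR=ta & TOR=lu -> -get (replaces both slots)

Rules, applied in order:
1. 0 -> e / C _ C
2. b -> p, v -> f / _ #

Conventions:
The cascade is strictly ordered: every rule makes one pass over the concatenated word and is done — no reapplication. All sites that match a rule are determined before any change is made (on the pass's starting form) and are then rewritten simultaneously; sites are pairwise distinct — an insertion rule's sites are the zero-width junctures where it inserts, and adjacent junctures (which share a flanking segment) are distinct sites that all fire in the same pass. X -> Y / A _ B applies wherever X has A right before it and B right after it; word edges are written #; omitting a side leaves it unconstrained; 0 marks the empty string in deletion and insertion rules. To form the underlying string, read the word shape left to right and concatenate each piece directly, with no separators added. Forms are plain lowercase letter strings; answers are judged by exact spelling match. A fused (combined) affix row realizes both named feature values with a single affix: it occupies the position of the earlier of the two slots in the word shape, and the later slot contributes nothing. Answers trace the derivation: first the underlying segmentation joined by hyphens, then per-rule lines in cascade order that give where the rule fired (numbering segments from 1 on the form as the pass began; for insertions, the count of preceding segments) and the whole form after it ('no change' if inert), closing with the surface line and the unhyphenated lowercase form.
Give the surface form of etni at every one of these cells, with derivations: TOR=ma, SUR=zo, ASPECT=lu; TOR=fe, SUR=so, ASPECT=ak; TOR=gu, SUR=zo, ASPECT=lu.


cell TOR=ma, SUR=zo, ASPECT=lu:
underlying: etni-bor-ug-a
1. 0 -> e / C _ C: inserts after position(s) 2: eteniboruga
2. b -> p, v -> f / _ #: no change
surface: eteniboruga

cell TOR=fe, SUR=so, ASPECT=ak:
underlying: etni-du-a-vub
1. 0 -> e / C _ C: inserts after position(s) 2: eteniduavub
2. b -> p, v -> f / _ #: fires at position(s) 11: eteniduavup
surface: eteniduavup

cell TOR=gu, SUR=zo, ASPECT=lu:
underlying: etni-bor-lis-a
1. 0 -> e / C _ C: inserts after position(s) 2, 7: eteniborelisa
2. b -> p, v -> f / _ #: no change
surface: eteniborelisa


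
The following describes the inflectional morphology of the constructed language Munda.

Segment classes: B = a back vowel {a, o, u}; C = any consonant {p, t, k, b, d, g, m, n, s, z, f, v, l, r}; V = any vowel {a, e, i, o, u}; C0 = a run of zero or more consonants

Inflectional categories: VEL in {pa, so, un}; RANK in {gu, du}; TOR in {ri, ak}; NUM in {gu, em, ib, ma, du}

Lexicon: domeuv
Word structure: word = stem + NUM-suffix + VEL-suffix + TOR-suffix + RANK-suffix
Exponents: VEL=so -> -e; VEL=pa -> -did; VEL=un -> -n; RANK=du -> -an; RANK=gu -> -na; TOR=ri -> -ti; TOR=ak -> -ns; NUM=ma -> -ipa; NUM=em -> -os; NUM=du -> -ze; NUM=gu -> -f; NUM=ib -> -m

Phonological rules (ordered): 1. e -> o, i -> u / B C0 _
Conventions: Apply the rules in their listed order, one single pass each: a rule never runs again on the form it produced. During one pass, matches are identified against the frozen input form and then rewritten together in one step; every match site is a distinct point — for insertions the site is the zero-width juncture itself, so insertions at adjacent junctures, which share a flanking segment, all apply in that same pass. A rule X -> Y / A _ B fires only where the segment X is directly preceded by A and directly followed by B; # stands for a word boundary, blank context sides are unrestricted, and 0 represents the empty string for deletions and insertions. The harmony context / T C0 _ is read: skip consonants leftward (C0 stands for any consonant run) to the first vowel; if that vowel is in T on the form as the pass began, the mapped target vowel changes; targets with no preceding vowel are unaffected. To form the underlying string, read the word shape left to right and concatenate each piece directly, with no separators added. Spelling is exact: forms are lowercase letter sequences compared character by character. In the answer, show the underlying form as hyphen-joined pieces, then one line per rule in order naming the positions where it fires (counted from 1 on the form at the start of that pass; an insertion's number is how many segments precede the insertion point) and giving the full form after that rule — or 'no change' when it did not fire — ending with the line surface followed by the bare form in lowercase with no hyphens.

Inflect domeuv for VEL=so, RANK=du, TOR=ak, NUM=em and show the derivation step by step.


underlying: domeuv-os-e-ns-an
1. e -> o, i -> u / B C0 _: fires at position(s) 4, 9: domouvosonsan
surface: domouvosonsan


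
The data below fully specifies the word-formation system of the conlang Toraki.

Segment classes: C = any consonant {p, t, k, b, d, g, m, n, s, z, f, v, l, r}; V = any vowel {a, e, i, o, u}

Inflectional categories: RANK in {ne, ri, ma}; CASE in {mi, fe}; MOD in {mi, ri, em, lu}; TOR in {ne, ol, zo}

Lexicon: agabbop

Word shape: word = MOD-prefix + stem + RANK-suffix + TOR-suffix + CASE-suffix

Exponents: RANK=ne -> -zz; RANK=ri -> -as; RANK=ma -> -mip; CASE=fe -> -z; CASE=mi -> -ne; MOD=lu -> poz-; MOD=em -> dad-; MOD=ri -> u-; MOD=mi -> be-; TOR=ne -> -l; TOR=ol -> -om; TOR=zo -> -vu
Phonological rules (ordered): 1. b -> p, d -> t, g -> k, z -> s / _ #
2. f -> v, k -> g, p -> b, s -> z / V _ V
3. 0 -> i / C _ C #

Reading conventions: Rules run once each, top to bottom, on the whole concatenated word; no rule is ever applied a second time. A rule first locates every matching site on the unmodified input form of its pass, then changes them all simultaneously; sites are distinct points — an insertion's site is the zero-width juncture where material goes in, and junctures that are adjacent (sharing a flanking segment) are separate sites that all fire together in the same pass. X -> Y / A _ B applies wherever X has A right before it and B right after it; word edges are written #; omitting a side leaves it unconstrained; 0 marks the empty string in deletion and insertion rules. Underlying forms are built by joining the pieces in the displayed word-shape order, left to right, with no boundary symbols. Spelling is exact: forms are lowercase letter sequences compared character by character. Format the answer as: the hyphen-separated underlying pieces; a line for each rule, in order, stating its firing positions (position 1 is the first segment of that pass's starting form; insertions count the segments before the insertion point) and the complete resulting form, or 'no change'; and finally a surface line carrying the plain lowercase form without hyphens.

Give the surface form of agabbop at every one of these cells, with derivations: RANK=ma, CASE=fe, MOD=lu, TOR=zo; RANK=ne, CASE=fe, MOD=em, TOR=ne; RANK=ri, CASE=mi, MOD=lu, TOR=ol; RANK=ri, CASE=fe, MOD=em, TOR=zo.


cell RANK=ma, CASE=fe, MOD=lu, TOR=zo:
underlying: poz-agabbop-mip-vu-z
1. b -> p, d -> t, g -> k, z -> s / _ #: fires at position(s) 16: pozagabbopmipvus
2. f -> v, k -> g, p -> b, s -> z / V _ V: no change
3. 0 -> i / C _ C #: no change
surface: pozagabbopmipvus

cell RANK=ne, CASE=fe, MOD=em, TOR=ne:
underlying: dad-agabbop-zz-l-z
1. b -> p, d -> t, g -> k, z -> s / _ #: fires at position(s) 14: dadagabbopzzls
2. f -> v, k -> g, p -> b, s -> z / V _ V: no change
3. 0 -> i / C _ C #: inserts after position(s) 13: dadagabbopzzlis
surface: dadagabbopzzlis

cell RANK=ri, CASE=mi, MOD=lu, TOR=ol:
underlying: poz-agabbop-as-om-ne
1. b -> p, d -> t, g -> k, z -> s / _ #: no change
2. f -> v, k -> g, p -> b, s -> z / V _ V: fires at position(s) 10, 12: pozagabbobazomne
3. 0 -> i / C _ C #: no change
surface: pozagabbobazomne

cell RANK=ri, CASE=fe, MOD=em, TOR=zo:
underlying: dad-agabbop-as-vu-z
1. b -> p, d -> t, g -> k, z -> s / _ #: fires at position(s) 15: dadagabbopasvus
2. f -> v, k -> g, p -> b, s -> z / V _ V: fires at position(s) 10: dadagabbobasvus
3. 0 -> i / C _ C #: no change
surface: dadagabbobasvus


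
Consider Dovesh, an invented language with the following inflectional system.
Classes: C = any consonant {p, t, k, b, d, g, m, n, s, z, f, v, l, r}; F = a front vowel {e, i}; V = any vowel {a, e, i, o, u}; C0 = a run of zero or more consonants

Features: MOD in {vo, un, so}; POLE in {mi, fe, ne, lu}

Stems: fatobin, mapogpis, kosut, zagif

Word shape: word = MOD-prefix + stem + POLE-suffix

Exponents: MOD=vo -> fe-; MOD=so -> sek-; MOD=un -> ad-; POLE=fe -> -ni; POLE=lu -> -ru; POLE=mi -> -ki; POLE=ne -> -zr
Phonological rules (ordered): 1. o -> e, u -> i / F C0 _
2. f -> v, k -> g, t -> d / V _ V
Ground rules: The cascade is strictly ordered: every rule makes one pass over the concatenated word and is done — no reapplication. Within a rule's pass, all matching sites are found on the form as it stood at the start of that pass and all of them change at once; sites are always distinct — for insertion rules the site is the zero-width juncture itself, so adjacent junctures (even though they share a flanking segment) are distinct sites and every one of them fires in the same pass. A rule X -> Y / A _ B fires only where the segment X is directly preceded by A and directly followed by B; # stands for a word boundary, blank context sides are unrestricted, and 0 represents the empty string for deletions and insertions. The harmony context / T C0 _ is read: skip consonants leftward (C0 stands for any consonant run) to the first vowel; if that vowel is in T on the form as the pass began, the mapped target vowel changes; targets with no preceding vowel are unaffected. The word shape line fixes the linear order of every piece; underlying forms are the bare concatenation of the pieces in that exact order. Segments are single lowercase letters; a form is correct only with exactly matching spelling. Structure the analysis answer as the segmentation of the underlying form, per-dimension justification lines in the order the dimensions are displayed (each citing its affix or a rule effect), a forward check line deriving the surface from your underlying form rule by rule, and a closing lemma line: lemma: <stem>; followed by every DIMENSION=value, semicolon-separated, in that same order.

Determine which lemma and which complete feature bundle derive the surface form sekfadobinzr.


underlying: sek-fatobin-zr
MOD=so - signalled by the affix sek-
POLE=ne - signalled by the affix -zr
check: sekfatobinzr -> sekfatobinzr -> sekfadobinzr
lemma: fatobin; MOD=so; POLE=ne


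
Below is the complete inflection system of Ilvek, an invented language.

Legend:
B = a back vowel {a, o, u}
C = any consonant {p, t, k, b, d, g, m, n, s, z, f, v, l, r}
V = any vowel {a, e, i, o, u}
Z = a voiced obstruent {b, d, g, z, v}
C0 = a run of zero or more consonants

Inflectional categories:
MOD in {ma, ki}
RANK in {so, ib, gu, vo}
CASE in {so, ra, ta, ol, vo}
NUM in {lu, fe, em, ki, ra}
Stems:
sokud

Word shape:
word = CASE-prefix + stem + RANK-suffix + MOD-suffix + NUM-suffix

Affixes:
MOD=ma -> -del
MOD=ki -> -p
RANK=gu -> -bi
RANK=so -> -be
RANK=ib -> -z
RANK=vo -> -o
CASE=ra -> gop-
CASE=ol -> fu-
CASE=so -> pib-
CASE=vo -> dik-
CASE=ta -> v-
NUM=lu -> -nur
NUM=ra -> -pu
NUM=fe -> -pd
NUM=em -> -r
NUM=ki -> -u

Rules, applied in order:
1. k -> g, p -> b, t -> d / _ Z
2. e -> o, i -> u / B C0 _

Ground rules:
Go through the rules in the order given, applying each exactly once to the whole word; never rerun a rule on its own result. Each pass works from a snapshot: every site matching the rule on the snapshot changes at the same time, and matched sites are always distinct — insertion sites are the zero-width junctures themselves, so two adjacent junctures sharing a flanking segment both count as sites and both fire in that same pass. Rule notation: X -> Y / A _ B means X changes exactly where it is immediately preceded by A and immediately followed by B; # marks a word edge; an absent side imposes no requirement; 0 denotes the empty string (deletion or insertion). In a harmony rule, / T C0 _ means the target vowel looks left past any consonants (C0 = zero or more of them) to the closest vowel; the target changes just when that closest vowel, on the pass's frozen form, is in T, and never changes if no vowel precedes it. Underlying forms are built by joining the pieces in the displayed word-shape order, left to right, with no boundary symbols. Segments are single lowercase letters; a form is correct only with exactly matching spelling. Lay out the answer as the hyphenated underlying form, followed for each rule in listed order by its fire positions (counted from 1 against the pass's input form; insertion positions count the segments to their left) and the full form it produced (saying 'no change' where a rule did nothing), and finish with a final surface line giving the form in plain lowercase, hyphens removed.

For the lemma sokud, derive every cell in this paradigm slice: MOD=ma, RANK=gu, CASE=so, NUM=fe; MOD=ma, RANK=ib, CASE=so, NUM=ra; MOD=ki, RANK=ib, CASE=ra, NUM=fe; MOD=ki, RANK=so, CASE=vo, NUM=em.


cell MOD=ma, RANK=gu, CASE=so, NUM=fe:
underlying: pib-sokud-bi-del-pd
1. k -> g, p -> b, t -> d / _ Z: fires at position(s) 14: pibsokudbidelbd
2. e -> o, i -> u / B C0 _: fires at position(s) 10: pibsokudbudelbd
surface: pibsokudbudelbd

cell MOD=ma, RANK=ib, CASE=so, NUM=ra:
underlying: pib-sokud-z-del-pu
1. k -> g, p -> b, t -> d / _ Z: no change
2. e -> o, i -> u / B C0 _: fires at position(s) 11: pibsokudzdolpu
surface: pibsokudzdolpu

cell MOD=ki, RANK=ib, CASE=ra, NUM=fe:
underlying: gop-sokud-z-p-pd
1. k -> g, p -> b, t -> d / _ Z: fires at position(s) 11: gopsokudzpbd
2. e -> o, i -> u / B C0 _: no change
surface: gopsokudzpbd

cell MOD=ki, RANK=so, CASE=vo, NUM=em:
underlying: dik-sokud-be-p-r
1. k -> g, p -> b, t -> d / _ Z: no change
2. e -> o, i -> u / B C0 _: fires at position(s) 10: diksokudbopr
surface: diksokudbopr
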